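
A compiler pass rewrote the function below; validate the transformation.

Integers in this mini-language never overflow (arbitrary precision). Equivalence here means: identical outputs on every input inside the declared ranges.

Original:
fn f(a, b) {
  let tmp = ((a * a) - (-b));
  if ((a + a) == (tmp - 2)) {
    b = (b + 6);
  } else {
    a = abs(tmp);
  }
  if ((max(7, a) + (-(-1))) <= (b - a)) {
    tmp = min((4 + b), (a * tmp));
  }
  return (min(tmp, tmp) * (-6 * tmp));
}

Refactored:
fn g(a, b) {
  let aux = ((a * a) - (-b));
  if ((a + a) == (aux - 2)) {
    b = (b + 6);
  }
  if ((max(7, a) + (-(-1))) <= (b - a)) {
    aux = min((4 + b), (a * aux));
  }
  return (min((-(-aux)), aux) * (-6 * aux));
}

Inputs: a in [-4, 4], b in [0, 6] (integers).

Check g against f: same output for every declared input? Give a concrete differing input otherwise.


Take a=-4, b=4.
f: tmp := 20 | ((a + a) == (tmp - 2)): false | a := 20 | ((max(7, a) + (-(-1))) <= (b - a)): false | result -2400
g: aux := 20 | ((a + a) == (aux - 2)): false | ((max(7, a) + (-(-1))) <= (b - a)): true | aux := -80 | result -38400
-2400 != -38400, so the rewrite changes behavior.
verdict: not equivalent; witness: a=-4, b=4


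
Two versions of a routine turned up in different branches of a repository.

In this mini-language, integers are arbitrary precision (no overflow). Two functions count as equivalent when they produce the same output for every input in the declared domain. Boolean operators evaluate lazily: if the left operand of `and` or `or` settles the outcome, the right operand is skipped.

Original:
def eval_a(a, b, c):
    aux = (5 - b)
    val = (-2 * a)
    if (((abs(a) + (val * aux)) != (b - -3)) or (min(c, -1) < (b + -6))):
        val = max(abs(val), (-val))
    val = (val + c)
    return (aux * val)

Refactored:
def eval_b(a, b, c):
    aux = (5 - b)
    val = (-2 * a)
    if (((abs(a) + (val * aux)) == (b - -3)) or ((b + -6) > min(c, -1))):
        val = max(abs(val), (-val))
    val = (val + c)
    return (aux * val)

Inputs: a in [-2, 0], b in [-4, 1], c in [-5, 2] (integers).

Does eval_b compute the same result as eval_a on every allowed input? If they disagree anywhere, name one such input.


The edit looks behavioral (`((abs(a) + (val * aux)) != (b - -3))` became `((abs(a) + (val * aux)) == (b - -3))`), but over these ranges it never changes the outcome.
One worked example (a=-2, b=-1, c=0) — eval_a: aux=6, then val=4, then (((abs(a) + (val * aux)) != (b - -3)) or (min(c, -1) < (b + -6))) is true, then val=4, then val=4, then returns 24; eval_b: aux=6, then val=4, then (((abs(a) + (val * aux)) == (b - -3)) or ((b + -6) > min(c, -1))) is false, then val=4, then returns 24; agreement on 24.
Every one of the 144 inputs gives matching results.
verdict: equivalent


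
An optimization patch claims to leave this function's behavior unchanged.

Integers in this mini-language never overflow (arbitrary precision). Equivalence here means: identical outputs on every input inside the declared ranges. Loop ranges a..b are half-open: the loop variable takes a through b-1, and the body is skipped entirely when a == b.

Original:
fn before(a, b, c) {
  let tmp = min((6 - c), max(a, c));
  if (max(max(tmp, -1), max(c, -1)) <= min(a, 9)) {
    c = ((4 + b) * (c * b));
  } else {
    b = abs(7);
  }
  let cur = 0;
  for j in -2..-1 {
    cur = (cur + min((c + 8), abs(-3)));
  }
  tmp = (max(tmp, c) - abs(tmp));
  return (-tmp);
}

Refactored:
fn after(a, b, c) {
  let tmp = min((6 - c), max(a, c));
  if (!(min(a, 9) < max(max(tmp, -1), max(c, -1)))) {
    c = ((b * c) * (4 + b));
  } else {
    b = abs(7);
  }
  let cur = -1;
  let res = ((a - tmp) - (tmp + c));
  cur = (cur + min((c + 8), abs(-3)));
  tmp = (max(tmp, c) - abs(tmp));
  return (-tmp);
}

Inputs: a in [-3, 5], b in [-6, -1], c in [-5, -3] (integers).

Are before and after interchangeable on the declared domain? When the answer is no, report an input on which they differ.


The one real change (`0` became `-1`) has no effect anywhere in the declared ranges.
As a probe, take a=1, b=-2, c=-4: before runs tmp := 1 | (max(max(tmp, -1), max(c, -1)) <= min(a, 9)): true | c := 16 | cur := 0 | iter j=-2: | cur := 3 | tmp := 15 | result -15; after runs tmp := 1 | (!(min(a, 9) < max(max(tmp, -1), max(c, -1)))): true | c := 16 | cur := -1 | res := -17 | cur := 2 | tmp := 15 | result -15; both end at -15.
Across all 162 domain points the two functions coincide.
verdict: equivalent


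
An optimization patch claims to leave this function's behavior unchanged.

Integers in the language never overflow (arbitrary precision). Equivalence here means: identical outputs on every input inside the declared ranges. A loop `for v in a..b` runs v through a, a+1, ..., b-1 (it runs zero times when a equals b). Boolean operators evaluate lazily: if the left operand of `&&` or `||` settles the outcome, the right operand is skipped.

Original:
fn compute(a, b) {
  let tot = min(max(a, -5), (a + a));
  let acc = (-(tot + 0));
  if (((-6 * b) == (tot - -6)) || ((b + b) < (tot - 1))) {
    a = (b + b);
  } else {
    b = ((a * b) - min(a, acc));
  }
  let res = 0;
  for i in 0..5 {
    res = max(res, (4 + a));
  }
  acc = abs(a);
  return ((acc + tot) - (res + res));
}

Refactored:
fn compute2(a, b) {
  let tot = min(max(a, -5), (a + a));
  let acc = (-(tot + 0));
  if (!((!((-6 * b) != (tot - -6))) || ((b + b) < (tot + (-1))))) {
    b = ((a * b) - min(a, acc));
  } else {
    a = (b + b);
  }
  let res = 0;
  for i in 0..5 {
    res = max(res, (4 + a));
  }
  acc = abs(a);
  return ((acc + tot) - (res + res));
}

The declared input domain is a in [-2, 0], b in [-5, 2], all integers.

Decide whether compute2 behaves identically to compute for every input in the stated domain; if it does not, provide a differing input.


Equivalent — the differences include comparison usage differs, and boolean connective usage differs, and arithmetic usage differs, yet no declared input distinguishes the two.
As a probe, take a=0, b=-1: compute runs tot becomes 0; next acc becomes 0; next (((-6 * b) == (tot - -6)) || ((b + b) < (tot - 1))) evaluates to true; next a becomes -2; next res becomes 0; next at i=0:; next res becomes 2; next at i=1:; next res becomes 2; next at i=2:; next res becomes 2; next at i=3:; next res becomes 2; next at i=4:; next res becomes 2; next acc becomes 2; next final value -2; compute2 runs tot becomes 0; next acc becomes 0; next (!((!((-6 * b) != (tot - -6))) || ((b + b) < (tot + (-1))))) evaluates to false; next a becomes -2; next res becomes 0; next at i=0:; next res becomes 2; next at i=1:; next res becomes 2; next at i=2:; next res becomes 2; next at i=3:; next res becomes 2; next at i=4:; next res becomes 2; next acc becomes 2; next final value -2; both end at -2.
Across all 24 domain points the two functions coincide.
verdict: equivalent


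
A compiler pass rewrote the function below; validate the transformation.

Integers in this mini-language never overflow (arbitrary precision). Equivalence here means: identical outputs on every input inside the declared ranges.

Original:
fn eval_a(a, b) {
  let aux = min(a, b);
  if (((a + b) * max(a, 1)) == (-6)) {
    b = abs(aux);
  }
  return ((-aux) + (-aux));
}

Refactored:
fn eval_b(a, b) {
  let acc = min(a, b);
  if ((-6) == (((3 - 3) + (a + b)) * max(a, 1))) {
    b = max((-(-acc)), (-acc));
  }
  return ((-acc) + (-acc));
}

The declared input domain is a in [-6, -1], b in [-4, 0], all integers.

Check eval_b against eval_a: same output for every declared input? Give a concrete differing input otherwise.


Reading the diff, among the changes: min/max/abs usage differs, and local variable names differ, and arithmetic usage differs, and constant usage differs.
One worked example (a=-2, b=0) — eval_a: aux becomes -2; next (((a + b) * max(a, 1)) == (-6)) evaluates to false; next final value 4; eval_b: acc becomes -2; next ((-6) == (((3 - 3) + (a + b)) * max(a, 1))) evaluates to false; next final value 4; agreement on 4.
An exhaustive pass over the 30 declared inputs shows identical outputs.
verdict: equivalent


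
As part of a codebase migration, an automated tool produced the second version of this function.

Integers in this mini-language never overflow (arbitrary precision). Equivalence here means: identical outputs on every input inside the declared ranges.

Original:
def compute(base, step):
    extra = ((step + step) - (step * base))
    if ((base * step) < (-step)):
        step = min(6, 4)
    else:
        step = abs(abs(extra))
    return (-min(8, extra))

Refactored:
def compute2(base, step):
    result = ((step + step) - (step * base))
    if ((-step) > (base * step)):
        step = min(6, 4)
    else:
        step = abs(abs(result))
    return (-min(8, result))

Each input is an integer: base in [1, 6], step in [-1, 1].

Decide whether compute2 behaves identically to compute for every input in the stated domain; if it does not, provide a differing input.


This is a faithful refactor — comparison usage differs; also local variable names differ, but the computed results match everywhere.
Spot check at base=6, step=0 — compute: extra=0, then ((base * step) < (-step)) is false, then step=0, then returns 0. compute2: result=0, then ((-step) > (base * step)) is false, then step=0, then returns 0. Both give 0.
Across all 18 domain points the two functions coincide.
verdict: equivalent


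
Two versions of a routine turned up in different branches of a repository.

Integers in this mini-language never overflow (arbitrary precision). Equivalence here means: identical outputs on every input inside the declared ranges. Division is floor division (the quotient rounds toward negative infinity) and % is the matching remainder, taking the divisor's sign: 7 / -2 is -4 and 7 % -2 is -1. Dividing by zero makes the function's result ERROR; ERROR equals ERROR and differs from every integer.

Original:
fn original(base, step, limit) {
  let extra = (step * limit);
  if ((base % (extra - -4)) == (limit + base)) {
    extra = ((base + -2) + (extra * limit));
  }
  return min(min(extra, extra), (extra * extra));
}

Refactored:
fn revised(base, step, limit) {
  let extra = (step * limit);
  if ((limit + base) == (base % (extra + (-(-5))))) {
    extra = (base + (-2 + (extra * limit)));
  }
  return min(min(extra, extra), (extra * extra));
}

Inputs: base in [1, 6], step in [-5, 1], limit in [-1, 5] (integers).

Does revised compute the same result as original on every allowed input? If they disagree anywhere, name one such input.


Input base=1, step=-5, limit=1: -5 from original versus ERROR from revised.
verdict: not equivalent; witness: base=1, step=-5, limit=1


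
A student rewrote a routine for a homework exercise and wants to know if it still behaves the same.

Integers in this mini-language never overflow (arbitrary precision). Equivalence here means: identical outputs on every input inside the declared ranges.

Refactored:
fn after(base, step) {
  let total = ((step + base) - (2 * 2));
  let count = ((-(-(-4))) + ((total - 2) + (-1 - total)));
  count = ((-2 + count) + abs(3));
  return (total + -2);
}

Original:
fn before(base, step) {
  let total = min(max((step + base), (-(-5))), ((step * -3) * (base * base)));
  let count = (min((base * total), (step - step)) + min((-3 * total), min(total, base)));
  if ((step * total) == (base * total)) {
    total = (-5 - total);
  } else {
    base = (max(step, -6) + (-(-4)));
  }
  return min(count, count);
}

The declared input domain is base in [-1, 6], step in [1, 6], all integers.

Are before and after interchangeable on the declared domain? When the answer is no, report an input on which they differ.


Not equivalent: base=-1, step=1 separates them (-3 vs -6).
before: total becomes -3; next count becomes -3; next ((step * total) == (base * total)) evaluates to false; next base becomes 5; next final value -3
after: total becomes -4; next count becomes -7; next count becomes -6; next final value -6
verdict: not equivalent; witness: base=-1, step=1


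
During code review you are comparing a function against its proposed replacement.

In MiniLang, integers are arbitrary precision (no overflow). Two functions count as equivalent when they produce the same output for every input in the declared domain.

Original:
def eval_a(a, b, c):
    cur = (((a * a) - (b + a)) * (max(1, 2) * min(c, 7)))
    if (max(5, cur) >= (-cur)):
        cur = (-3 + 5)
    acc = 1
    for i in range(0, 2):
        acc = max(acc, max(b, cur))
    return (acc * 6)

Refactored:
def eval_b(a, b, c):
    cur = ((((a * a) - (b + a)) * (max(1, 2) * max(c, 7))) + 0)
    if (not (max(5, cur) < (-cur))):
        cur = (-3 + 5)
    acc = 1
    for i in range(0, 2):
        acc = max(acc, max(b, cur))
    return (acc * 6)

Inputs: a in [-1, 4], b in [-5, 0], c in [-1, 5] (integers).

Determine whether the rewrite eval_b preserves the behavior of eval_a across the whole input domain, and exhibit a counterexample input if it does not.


The rewrite breaks on a=-1, b=-5, c=-1, where the results are 6 and 12.
eval_a: cur becomes -14; next (max(5, cur) >= (-cur)) evaluates to false; next acc becomes 1; next at i=0:; next acc becomes 1; next at i=1:; next acc becomes 1; next final value 6
eval_b: cur becomes 98; next (not (max(5, cur) < (-cur))) evaluates to true; next cur becomes 2; next acc becomes 1; next at i=0:; next acc becomes 2; next at i=1:; next acc becomes 2; next final value 12
verdict: not equivalent; witness: a=-1, b=-5, c=-1


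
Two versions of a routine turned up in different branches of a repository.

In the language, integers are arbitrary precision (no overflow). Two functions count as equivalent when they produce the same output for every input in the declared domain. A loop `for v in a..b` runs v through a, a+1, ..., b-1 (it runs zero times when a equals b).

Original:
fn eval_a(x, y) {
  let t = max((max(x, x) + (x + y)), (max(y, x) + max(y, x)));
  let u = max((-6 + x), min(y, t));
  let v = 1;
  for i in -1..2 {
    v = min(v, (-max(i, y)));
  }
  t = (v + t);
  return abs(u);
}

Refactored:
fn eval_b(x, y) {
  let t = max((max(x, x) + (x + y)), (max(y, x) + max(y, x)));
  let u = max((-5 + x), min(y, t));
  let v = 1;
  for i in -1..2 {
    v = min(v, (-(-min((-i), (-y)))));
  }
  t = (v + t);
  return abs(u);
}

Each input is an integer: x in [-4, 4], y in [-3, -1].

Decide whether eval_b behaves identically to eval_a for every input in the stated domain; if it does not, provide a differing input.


These are not equivalent — on x=3, y=-3 the outputs split (3 vs 2).
eval_a: t = 6; u = -3; v = 1; [i=-1]; v = 1; [i=0]; v = 0; [i=1]; v = -1; t = 5; return 3
eval_b: t = 6; u = -2; v = 1; [i=-1]; v = 1; [i=0]; v = 0; [i=1]; v = -1; t = 5; return 2
verdict: not equivalent; witness: x=3, y=-3


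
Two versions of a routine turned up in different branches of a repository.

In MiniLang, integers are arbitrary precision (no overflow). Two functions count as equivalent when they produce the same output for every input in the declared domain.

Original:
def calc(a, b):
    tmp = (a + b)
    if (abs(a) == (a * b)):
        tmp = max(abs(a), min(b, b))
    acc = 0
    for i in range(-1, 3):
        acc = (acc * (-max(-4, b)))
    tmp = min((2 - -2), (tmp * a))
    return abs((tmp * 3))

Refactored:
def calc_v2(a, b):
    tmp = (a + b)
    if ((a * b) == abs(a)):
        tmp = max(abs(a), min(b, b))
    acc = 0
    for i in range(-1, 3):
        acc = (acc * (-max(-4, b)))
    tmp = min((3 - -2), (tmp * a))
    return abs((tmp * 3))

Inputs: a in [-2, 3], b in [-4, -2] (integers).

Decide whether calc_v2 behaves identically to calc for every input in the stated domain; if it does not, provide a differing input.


There is a counterexample at a=-2, b=-4: 12 on one side, 15 on the other.
calc: tmp becomes -6; next (abs(a) == (a * b)) evaluates to false; next acc becomes 0; next at i=-1:; next acc becomes 0; next at i=0:; next acc becomes 0; next at i=1:; next acc becomes 0; next at i=2:; next acc becomes 0; next tmp becomes 4; next final value 12
calc_v2: tmp becomes -6; next ((a * b) == abs(a)) evaluates to false; next acc becomes 0; next at i=-1:; next acc becomes 0; next at i=0:; next acc becomes 0; next at i=1:; next acc becomes 0; next at i=2:; next acc becomes 0; next tmp becomes 5; next final value 15
verdict: not equivalent; witness: a=-2, b=-4


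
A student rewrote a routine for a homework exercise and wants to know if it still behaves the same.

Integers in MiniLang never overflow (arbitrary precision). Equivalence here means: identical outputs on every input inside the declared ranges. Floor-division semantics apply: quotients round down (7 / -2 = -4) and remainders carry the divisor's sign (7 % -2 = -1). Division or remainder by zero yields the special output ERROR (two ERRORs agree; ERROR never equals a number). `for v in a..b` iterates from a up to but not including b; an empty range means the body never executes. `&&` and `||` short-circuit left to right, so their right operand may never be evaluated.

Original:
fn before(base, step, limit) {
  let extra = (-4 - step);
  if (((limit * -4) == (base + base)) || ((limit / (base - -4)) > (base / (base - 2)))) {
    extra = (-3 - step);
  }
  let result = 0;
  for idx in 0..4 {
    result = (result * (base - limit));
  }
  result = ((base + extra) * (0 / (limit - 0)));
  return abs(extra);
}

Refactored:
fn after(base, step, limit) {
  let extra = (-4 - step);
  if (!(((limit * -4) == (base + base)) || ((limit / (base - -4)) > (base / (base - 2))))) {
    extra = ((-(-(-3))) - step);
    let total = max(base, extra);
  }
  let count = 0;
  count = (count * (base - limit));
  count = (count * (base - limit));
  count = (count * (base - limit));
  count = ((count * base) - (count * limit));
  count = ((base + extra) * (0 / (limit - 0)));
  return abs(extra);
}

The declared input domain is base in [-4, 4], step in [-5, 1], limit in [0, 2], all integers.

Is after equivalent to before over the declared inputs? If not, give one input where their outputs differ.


There is a counterexample at base=-4, step=-5, limit=2: 2 on one side, 1 on the other.
before: extra=1, then (((limit * -4) == (base + base)) || ((limit / (base - -4)) > (base / (base - 2)))) is true, then extra=2, then result=0, then (idx=0), then result=0, then (idx=1), then result=0, then (idx=2), then result=0, then (idx=3), then result=0, then result=0, then returns 2
after: extra=1, then (!(((limit * -4) == (base + base)) || ((limit / (base - -4)) > (base / (base - 2))))) is false, then count=0, then count=0, then count=0, then count=0, then count=0, then count=0, then returns 1
verdict: not equivalent; witness: base=-4, step=-5, limit=2


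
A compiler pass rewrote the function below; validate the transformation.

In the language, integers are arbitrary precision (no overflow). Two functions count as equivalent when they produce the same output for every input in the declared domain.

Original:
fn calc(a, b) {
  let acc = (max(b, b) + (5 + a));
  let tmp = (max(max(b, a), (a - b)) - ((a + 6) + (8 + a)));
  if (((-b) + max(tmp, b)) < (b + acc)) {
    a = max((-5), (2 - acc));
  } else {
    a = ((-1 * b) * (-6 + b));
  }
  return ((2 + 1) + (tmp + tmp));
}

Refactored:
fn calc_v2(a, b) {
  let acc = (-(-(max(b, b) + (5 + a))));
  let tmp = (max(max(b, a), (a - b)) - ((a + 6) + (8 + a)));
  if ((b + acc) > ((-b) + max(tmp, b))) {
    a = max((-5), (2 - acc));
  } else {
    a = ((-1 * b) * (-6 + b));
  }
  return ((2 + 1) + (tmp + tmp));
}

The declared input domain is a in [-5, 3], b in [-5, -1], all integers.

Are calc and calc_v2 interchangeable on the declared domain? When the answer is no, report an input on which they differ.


Behavior is preserved: although comparison usage differs, the outputs never diverge.
Spot check at a=-2, b=-3 — calc: acc := 0 | tmp := -9 | (((-b) + max(tmp, b)) < (b + acc)): false | a := -27 | result -15. calc_v2: acc := 0 | tmp := -9 | ((b + acc) > ((-b) + max(tmp, b))): false | a := -27 | result -15. Both give -15.
Every one of the 45 inputs gives matching results.
verdict: equivalent


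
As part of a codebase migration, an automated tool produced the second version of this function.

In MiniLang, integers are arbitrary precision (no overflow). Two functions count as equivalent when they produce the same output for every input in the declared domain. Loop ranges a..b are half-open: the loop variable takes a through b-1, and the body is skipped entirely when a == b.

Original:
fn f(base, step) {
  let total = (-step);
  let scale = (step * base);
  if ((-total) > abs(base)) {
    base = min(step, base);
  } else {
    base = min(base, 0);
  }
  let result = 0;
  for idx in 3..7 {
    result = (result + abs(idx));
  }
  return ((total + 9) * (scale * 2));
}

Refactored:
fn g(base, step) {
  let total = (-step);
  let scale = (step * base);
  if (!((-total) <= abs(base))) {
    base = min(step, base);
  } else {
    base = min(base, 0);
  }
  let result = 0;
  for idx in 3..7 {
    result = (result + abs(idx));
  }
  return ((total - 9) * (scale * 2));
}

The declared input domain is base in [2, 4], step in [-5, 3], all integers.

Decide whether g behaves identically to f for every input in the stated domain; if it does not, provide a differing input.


There is a counterexample at base=2, step=-5: -280 on one side, 80 on the other.
f: total = 5; scale = -10; ((-total) > abs(base)) -> false; base = 0; result = 0; [idx=3]; result = 3; [idx=4]; result = 7; [idx=5]; result = 12; [idx=6]; result = 18; return -280
g: total = 5; scale = -10; (!((-total) <= abs(base))) -> false; base = 0; result = 0; [idx=3]; result = 3; [idx=4]; result = 7; [idx=5]; result = 12; [idx=6]; result = 18; return 80
verdict: not equivalent; witness: base=2, step=-5


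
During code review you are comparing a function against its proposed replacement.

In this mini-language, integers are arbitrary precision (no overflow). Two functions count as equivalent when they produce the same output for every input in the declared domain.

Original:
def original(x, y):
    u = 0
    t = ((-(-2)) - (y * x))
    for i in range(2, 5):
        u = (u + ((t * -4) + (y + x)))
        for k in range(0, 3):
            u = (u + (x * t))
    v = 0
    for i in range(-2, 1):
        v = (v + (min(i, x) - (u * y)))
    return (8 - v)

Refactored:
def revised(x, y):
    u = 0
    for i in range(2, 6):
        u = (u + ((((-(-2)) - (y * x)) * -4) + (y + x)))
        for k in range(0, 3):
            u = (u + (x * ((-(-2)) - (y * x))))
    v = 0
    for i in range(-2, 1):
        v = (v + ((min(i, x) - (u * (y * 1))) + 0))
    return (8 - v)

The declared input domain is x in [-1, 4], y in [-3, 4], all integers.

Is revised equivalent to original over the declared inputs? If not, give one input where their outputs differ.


These are not equivalent — on x=-1, y=-3 the outputs split (-69 vs -96).
original: u := 0 | t := -1 | iter i=2: | u := 0 | iter k=0: | u := 1 | iter k=1: | u := 2 | iter k=2: | u := 3 | iter i=3: | u := 3 | iter k=0: | u := 4 | iter k=1: | u := 5 | iter k=2: | u := 6 | iter i=4: | u := 6 | iter k=0: | u := 7 | iter k=1: | u := 8 | iter k=2: | u := 9 | v := 0 | iter i=-2: | v := 25 | iter i=-1: | v := 51 | iter i=0: | v := 77 | result -69
revised: u := 0 | iter i=2: | u := 0 | iter k=0: | u := 1 | iter k=1: | u := 2 | iter k=2: | u := 3 | iter i=3: | u := 3 | iter k=0: | u := 4 | iter k=1: | u := 5 | iter k=2: | u := 6 | iter i=4: | u := 6 | iter k=0: | u := 7 | iter k=1: | u := 8 | iter k=2: | u := 9 | iter i=5: | u := 9 | iter k=0: | u := 10 | iter k=1: | u := 11 | iter k=2: | u := 12 | v := 0 | iter i=-2: | v := 34 | iter i=-1: | v := 69 | iter i=0: | v := 104 | result -96
verdict: not equivalent; witness: x=-1, y=-3


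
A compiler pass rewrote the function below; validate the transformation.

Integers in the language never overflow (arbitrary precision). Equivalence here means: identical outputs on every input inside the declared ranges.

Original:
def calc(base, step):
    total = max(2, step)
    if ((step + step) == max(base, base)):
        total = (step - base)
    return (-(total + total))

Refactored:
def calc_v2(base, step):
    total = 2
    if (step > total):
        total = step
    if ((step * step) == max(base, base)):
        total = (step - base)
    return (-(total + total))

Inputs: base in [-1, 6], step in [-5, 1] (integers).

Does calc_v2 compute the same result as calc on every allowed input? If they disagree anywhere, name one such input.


At base=1, step=-1: calc gives -4, calc_v2 gives 4.
verdict: not equivalent; witness: base=1, step=-1


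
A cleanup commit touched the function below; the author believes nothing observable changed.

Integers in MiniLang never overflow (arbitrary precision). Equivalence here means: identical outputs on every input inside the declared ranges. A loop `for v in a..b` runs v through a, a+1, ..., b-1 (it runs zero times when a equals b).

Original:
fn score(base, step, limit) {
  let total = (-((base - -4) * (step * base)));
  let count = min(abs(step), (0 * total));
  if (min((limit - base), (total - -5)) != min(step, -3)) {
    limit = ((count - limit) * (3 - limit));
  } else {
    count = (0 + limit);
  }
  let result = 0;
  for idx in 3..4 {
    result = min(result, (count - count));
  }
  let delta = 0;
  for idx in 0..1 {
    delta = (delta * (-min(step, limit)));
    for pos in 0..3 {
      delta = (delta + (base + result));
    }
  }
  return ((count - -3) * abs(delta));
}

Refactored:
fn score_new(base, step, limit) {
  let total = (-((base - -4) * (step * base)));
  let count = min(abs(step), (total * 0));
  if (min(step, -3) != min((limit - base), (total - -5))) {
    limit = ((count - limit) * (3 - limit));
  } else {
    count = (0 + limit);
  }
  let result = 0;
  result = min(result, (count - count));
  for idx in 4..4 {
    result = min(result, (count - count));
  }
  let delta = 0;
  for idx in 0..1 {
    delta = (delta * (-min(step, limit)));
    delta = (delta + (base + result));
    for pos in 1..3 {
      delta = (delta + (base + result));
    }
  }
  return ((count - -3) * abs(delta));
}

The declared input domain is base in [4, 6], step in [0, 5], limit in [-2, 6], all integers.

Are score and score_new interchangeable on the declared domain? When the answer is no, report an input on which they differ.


Differences: min/max/abs usage differs, and loop structure differs, and arithmetic usage differs, and statement counts differ — yet all 162 inputs agree.
verdict: equivalent


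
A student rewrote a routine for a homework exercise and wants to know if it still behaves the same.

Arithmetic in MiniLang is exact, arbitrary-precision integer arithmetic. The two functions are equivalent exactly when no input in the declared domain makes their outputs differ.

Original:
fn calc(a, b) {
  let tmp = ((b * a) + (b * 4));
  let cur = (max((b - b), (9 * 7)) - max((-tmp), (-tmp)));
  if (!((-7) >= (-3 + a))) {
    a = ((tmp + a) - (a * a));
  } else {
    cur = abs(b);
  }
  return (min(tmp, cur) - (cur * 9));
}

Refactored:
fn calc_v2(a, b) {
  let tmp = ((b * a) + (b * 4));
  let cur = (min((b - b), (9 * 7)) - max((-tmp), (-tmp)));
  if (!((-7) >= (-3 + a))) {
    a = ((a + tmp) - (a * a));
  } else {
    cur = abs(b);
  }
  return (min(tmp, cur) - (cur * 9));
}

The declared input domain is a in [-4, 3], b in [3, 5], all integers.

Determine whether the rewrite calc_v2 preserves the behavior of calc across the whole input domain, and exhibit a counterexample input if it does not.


Evaluate both at a=-3, b=3.
calc: tmp=3, then cur=66, then (!((-7) >= (-3 + a))) is true, then a=-9, then returns -591
calc_v2: tmp=3, then cur=3, then (!((-7) >= (-3 + a))) is true, then a=-9, then returns -24
-591 vs -24 — the two versions disagree here.
verdict: not equivalent; witness: a=-3, b=3


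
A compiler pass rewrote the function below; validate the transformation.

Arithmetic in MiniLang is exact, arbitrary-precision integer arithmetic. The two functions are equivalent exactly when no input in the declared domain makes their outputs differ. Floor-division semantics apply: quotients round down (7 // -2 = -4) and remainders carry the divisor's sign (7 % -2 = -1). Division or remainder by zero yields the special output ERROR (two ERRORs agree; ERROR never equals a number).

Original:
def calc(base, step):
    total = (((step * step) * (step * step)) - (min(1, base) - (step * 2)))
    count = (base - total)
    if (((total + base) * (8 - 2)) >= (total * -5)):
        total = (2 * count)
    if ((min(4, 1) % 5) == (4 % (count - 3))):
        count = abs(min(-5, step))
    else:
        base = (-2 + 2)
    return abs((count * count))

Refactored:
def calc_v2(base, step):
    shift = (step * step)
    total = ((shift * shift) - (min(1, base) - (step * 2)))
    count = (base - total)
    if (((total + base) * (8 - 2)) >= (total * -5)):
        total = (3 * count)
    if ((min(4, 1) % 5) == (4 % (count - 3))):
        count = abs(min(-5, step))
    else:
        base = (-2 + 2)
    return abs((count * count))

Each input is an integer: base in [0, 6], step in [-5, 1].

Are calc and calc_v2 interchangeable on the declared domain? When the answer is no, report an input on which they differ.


The suspicious edit (`2` became `3`) never changes the result for any input inside the declared domain.
Spot check at base=5, step=-5 — calc: total := 614 | count := -609 | (((total + base) * (8 - 2)) >= (total * -5)): true | total := -1218 | ((min(4, 1) % 5) == (4 % (count - 3))): false | base := 0 | result 370881. calc_v2: shift := 25 | total := 614 | count := -609 | (((total + base) * (8 - 2)) >= (total * -5)): true | total := -1827 | ((min(4, 1) % 5) == (4 % (count - 3))): false | base := 0 | result 370881. Both give 370881.
An exhaustive pass over the 49 declared inputs shows identical outputs.
verdict: equivalent


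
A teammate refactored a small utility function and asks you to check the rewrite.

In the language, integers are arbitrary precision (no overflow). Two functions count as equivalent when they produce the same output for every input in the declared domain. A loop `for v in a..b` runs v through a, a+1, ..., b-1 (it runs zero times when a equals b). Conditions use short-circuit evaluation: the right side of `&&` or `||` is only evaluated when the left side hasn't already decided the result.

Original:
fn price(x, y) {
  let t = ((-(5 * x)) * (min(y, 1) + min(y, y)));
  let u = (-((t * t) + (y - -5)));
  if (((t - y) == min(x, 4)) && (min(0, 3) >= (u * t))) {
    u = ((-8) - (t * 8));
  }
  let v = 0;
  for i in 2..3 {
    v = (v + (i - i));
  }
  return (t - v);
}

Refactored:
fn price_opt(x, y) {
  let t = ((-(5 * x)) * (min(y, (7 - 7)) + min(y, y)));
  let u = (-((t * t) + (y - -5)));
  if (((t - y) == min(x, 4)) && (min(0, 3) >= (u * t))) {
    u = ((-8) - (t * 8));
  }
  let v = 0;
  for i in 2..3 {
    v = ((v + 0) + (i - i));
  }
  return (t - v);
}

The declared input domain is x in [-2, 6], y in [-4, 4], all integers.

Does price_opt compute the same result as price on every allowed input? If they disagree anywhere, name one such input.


The rewrite breaks on x=-2, y=1, where the results are 20 and 10.
price: t = 20; u = -406; (((t - y) == min(x, 4)) && (min(0, 3) >= (u * t))) -> false; v = 0; [i=2]; v = 0; return 20
price_opt: t = 10; u = -106; (((t - y) == min(x, 4)) && (min(0, 3) >= (u * t))) -> false; v = 0; [i=2]; v = 0; return 10
verdict: not equivalent; witness: x=-2, y=1


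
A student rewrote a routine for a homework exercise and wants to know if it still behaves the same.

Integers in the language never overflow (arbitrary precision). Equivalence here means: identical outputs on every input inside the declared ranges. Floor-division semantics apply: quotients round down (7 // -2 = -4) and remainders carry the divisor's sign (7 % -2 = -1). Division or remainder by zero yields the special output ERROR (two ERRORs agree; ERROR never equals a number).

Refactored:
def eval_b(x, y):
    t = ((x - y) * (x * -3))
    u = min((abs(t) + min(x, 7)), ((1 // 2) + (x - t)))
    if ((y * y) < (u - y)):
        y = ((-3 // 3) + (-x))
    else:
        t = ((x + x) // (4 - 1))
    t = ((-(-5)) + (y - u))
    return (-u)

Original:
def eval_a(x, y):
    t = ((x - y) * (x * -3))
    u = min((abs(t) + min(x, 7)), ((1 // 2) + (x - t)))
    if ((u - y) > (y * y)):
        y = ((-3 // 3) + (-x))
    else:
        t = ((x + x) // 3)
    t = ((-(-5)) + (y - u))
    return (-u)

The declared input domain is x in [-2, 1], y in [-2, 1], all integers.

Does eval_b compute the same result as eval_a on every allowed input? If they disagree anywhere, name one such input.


Equivalent — the differences include arithmetic usage differs, and constant usage differs, and comparison usage differs, yet no declared input distinguishes the two.
Spot check at x=0, y=-1 — eval_a: t=0, then u=0, then ((u - y) > (y * y)) is false, then t=0, then t=4, then returns 0. eval_b: t=0, then u=0, then ((y * y) < (u - y)) is false, then t=0, then t=4, then returns 0. Both give 0.
An exhaustive pass over the 16 declared inputs shows identical outputs.
verdict: equivalent


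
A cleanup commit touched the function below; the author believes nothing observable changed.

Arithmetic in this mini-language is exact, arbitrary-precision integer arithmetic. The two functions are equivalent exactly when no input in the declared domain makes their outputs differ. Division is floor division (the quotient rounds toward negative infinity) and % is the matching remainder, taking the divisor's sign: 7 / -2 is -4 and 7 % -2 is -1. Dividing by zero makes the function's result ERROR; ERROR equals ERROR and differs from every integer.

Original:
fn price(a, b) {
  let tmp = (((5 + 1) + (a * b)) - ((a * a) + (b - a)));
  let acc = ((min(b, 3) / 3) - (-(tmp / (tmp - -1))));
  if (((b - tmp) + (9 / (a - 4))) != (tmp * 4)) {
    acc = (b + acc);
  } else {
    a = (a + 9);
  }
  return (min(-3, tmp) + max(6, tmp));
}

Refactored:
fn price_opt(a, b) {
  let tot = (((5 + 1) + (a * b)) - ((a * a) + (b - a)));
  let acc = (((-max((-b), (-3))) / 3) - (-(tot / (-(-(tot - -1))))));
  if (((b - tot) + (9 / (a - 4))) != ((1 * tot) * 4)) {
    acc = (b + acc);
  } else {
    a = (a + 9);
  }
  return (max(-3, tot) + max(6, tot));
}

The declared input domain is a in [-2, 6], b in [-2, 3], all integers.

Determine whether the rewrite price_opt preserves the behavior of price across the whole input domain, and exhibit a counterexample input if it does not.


Not equivalent: a=-2, b=-2 separates them (3 vs 12).
price: tmp := 6 | acc := -1 | (((b - tmp) + (9 / (a - 4))) != (tmp * 4)): true | acc := -3 | result 3
price_opt: tot := 6 | acc := -1 | (((b - tot) + (9 / (a - 4))) != ((1 * tot) * 4)): true | acc := -3 | result 12
verdict: not equivalent; witness: a=-2, b=-2


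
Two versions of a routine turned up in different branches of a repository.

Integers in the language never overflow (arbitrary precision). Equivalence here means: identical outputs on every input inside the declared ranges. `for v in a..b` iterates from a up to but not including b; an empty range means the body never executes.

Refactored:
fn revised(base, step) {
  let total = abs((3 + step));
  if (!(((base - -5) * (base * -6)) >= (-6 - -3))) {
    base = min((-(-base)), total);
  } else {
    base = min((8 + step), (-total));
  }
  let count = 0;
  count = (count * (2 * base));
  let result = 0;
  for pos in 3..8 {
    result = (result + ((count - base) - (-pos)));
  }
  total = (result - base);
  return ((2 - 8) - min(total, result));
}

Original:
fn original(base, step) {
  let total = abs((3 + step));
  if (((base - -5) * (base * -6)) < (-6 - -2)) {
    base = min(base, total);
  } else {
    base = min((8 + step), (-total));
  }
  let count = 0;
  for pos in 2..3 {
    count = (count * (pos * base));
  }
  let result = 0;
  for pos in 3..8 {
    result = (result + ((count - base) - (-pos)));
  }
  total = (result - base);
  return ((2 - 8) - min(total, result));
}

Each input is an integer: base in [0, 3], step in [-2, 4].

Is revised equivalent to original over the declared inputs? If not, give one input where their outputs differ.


Equivalent. The suspicious edit (`-2` became `-3`) never changes the result for any input inside the declared domain.
Sweeping the whole domain (28 inputs) finds no disagreement.
One worked example (base=2, step=3) — original: total := 6 | (((base - -5) * (base * -6)) < (-6 - -2)): true | base := 2 | count := 0 | iter pos=2: | count := 0 | result := 0 | iter pos=3: | result := 1 | iter pos=4: | result := 3 | iter pos=5: | result := 6 | iter pos=6: | result := 10 | iter pos=7: | result := 15 | total := 13 | result -19; revised: total := 6 | (!(((base - -5) * (base * -6)) >= (-6 - -3))): true | base := 2 | count := 0 | count := 0 | result := 0 | iter pos=3: | result := 1 | iter pos=4: | result := 3 | iter pos=5: | result := 6 | iter pos=6: | result := 10 | iter pos=7: | result := 15 | total := 13 | result -19; agreement on -19.
verdict: equivalent


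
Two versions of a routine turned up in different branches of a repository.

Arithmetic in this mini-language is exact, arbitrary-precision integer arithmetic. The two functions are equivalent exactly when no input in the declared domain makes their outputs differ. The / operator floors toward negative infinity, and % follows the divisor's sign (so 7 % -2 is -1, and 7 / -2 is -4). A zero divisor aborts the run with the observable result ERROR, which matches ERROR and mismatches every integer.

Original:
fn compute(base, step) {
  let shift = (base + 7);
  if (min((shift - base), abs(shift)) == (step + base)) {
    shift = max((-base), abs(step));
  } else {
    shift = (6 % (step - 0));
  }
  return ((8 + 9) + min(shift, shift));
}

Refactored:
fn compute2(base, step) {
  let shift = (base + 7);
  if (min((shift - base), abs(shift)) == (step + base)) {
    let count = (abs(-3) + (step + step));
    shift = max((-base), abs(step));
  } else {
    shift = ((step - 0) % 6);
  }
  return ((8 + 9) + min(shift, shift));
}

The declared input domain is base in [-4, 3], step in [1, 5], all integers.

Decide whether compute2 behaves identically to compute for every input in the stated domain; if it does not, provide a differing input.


Run the pair on base=-4, step=1.
compute: shift becomes 3; next (min((shift - base), abs(shift)) == (step + base)) evaluates to false; next shift becomes 0; next final value 17
compute2: shift becomes 3; next (min((shift - base), abs(shift)) == (step + base)) evaluates to false; next shift becomes 1; next final value 18
17 vs 18 — the two versions disagree here.
verdict: not equivalent; witness: base=-4, step=1


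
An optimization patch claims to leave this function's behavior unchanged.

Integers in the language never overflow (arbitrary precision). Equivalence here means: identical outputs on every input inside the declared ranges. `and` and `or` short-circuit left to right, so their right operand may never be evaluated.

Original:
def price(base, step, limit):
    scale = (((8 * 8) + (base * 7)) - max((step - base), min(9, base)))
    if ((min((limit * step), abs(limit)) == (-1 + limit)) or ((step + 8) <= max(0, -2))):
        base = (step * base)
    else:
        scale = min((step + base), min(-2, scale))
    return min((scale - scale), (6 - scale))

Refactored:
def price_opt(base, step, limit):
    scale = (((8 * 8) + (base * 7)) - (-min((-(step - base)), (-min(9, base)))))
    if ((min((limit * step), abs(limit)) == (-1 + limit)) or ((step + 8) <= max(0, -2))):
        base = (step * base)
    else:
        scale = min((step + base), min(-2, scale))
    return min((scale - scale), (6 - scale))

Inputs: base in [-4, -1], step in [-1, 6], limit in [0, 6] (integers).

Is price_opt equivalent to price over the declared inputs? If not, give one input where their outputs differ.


Side by side, the visible changes include: min/max/abs usage differs.
Spot check at base=-4, step=6, limit=1 — price: scale = 26; ((min((limit * step), abs(limit)) == (-1 + limit)) or ((step + 8) <= max(0, -2))) -> false; scale = -2; return 0. price_opt: scale = 26; ((min((limit * step), abs(limit)) == (-1 + limit)) or ((step + 8) <= max(0, -2))) -> false; scale = -2; return 0. Both give 0.
Sweeping the whole domain (224 inputs) finds no disagreement.
verdict: equivalent


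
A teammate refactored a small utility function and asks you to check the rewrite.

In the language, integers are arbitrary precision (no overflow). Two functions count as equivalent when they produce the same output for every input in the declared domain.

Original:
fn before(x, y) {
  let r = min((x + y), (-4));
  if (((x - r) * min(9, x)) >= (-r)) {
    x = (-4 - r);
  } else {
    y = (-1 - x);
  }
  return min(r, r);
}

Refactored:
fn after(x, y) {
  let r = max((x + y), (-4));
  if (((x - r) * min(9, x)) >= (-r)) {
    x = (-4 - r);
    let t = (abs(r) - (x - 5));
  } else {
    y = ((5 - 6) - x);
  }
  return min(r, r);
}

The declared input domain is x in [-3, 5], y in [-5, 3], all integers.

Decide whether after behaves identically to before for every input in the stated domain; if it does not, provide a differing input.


Try x=-3, y=-5.
before: r=-8, then (((x - r) * min(9, x)) >= (-r)) is false, then y=2, then returns -8
after: r=-4, then (((x - r) * min(9, x)) >= (-r)) is false, then y=2, then returns -4
-8 vs -4 — the two versions disagree here.
verdict: not equivalent; witness: x=-3, y=-5
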